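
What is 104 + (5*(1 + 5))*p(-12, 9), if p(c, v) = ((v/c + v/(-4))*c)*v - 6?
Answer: 9644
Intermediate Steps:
p(c, v) = -6 + c*v*(-v/4 + v/c) (p(c, v) = ((v/c + v*(-1/4))*c)*v - 6 = ((v/c - v/4)*c)*v - 6 = ((-v/4 + v/c)*c)*v - 6 = (c*(-v/4 + v/c))*v - 6 = c*v*(-v/4 + v/c) - 6 = -6 + c*v*(-v/4 + v/c))
104 + (5*(1 + 5))*p(-12, 9) = 104 + (5*(1 + 5))*(-6 + 9**2 - 1/4*(-12)*9**2) = 104 + (5*6)*(-6 + 81 - 1/4*(-12)*81) = 104 + 30*(-6 + 81 + 243) = 104 + 30*318 = 104 + 9540 = 9644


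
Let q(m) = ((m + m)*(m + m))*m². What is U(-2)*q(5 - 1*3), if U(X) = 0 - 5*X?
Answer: 640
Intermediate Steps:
q(m) = 4*m⁴ (q(m) = ((2*m)*(2*m))*m² = (4*m²)*m² = 4*m⁴)
U(X) = -5*X
U(-2)*q(5 - 1*3) = (-5*(-2))*(4*(5 - 1*3)⁴) = 10*(4*(5 - 3)⁴) = 10*(4*2⁴) = 10*(4*16) = 10*64 = 640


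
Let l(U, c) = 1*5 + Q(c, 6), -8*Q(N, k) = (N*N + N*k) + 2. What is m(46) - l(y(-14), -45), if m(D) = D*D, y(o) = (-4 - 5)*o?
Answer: 18645/8 ≈ 2330.6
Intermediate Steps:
y(o) = -9*o
Q(N, k) = -1/4 - N**2/8 - N*k/8 (Q(N, k) = -((N*N + N*k) + 2)/8 = -((N**2 + N*k) + 2)/8 = -(2 + N**2 + N*k)/8 = -1/4 - N**2/8 - N*k/8)
l(U, c) = 19/4 - 3*c/4 - c**2/8 (l(U, c) = 1*5 + (-1/4 - c**2/8 - 1/8*c*6) = 5 + (-1/4 - c**2/8 - 3*c/4) = 5 + (-1/4 - 3*c/4 - c**2/8) = 19/4 - 3*c/4 - c**2/8)
m(D) = D**2
m(46) - l(y(-14), -45) = 46**2 - (19/4 - 3/4*(-45) - 1/8*(-45)**2) = 2116 - (19/4 + 135/4 - 1/8*2025) = 2116 - (19/4 + 135/4 - 2025/8) = 2116 - 1*(-1717/8) = 2116 + 1717/8 = 18645/8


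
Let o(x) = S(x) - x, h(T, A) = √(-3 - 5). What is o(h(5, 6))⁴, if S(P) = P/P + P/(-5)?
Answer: 40369/625 + 12624*I*√2/125 ≈ 64.59 + 142.82*I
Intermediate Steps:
h(T, A) = 2*I*√2 (h(T, A) = √(-8) = 2*I*√2)
S(P) = 1 - P/5 (S(P) = 1 + P*(-⅕) = 1 - P/5)
o(x) = 1 - 6*x/5 (o(x) = (1 - x/5) - x = 1 - 6*x/5)
o(h(5, 6))⁴ = (1 - 12*I*√2/5)⁴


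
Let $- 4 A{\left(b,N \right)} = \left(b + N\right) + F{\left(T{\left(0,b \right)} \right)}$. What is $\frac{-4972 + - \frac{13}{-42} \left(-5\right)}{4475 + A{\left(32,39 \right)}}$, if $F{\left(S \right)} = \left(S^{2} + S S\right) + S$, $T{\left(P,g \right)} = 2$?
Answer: $- \frac{417778}{374199} \approx -1.1165$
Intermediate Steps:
$F{\left(S \right)} = S + 2 S^{2}$ ($F{\left(S \right)} = \left(S^{2} + S^{2}\right) + S = 2 S^{2} + S = S + 2 S^{2}$)
$A{\left(b,N \right)} = - \frac{5}{2} - \frac{N}{4} - \frac{b}{4}$ ($A{\left(b,N \right)} = - \frac{\left(b + N\right) + 2 \left(1 + 2 \cdot 2\right)}{4} = - \frac{\left(N + b\right) + 2 \left(1 + 4\right)}{4} = - \frac{\left(N + b\right) + 2 \cdot 5}{4} = - \frac{\left(N + b\right) + 10}{4} = - \frac{10 + N + b}{4} = - \frac{5}{2} - \frac{N}{4} - \frac{b}{4}$)
$\frac{-4972 + - \frac{13}{-42} \left(-5\right)}{4475 + A{\left(32,39 \right)}} = \frac{-4972 + - \frac{13}{-42} \left(-5\right)}{4475 - \frac{81}{4}} = \frac{-4972 + \left(-13\right) \left(- \frac{1}{42}\right) \left(-5\right)}{4475 - \frac{81}{4}} = \frac{-4972 + \frac{13}{42} \left(-5\right)}{4475 - \frac{81}{4}} = \frac{-4972 - \frac{65}{42}}{\frac{17819}{4}} = \left(- \frac{208889}{42}\right) \frac{4}{17819} = - \frac{417778}{374199}$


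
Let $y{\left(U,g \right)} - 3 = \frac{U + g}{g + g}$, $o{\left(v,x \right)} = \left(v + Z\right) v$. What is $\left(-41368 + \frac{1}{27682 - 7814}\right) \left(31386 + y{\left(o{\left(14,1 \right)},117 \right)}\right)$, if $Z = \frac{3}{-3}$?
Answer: $- \frac{464393721480575}{357624} \approx -1.2986 \cdot 10^{9}$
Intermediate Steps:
$Z = -1$ ($Z = 3 \left(- \frac{1}{3}\right) = -1$)
$o{\left(v,x \right)} = v \left(-1 + v\right)$ ($o{\left(v,x \right)} = \left(v - 1\right) v = \left(-1 + v\right) v = v \left(-1 + v\right)$)
$y{\left(U,g \right)} = 3 + \frac{U + g}{2 g}$ ($y{\left(U,g \right)} = 3 + \frac{U + g}{g + g} = 3 + \frac{U + g}{2 g}$)
$\left(-41368 + \frac{1}{27682 - 7814}\right) \left(31386 + y{\left(o{\left(14,1 \right)},117 \right)}\right) = \left(-41368 + \frac{1}{27682 - 7814}\right) \left(31386 + \frac{14 \left(-1 + 14\right) + 7 \cdot 117}{2 \cdot 117}\right) = \left(-41368 + \frac{1}{19868}\right) \left(31386 + \frac{1}{2} \cdot \frac{1}{117} \left(14 \cdot 13 + 819\right)\right) = \left(-41368 + \frac{1}{19868}\right) \left(31386 + \frac{1}{2} \cdot \frac{1}{117} \left(182 + 819\right)\right) = - \frac{821899423 \left(31386 + \frac{1}{2} \cdot \frac{1}{117} \cdot 1001\right)}{19868} = - \frac{821899423 \left(31386 + \frac{77}{18}\right)}{19868} = \left(- \frac{821899423}{19868}\right) \frac{565025}{18} = - \frac{464393721480575}{357624}$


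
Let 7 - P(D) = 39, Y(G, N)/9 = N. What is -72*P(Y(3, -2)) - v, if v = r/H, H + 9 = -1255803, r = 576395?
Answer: 2893967243/1255812 ≈ 2304.5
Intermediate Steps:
H = -1255812 (H = -9 - 1255803 = -1255812)
Y(G, N) = 9*N
P(D) = -32 (P(D) = 7 - 1*39 = 7 - 39 = -32)
v = -576395/1255812 (v = 576395/(-1255812) = 576395*(-1/1255812) = -576395/1255812 ≈ -0.45898)
-72*P(Y(3, -2)) - v = -72*(-32) - 1*(-576395/1255812) = 2304 + 576395/1255812 = 2893967243/1255812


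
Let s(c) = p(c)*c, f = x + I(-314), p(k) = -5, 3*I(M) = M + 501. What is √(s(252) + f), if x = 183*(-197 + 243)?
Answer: √64983/3 ≈ 84.973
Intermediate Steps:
I(M) = 167 + M/3 (I(M) = (M + 501)/3 = (501 + M)/3 = 167 + M/3)
x = 8418 (x = 183*46 = 8418)
f = 25441/3 (f = 8418 + (167 + (⅓)*(-314)) = 8418 + (167 - 314/3) = 8418 + 187/3 = 25441/3 ≈ 8480.3)
s(c) = -5*c
√(s(252) + f) = √(-5*252 + 25441/3) = √(-1260 + 25441/3) = √(21661/3) = √64983/3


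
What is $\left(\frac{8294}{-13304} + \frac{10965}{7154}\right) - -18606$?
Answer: $\frac{442736595395}{23794204} \approx 18607.0$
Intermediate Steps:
$\left(\frac{8294}{-13304} + \frac{10965}{7154}\right) - -18606 = \left(8294 \left(- \frac{1}{13304}\right) + 10965 \cdot \frac{1}{7154}\right) + 18606 = \left(- \frac{4147}{6652} + \frac{10965}{7154}\right) + 18606 = \frac{21635771}{23794204} + 18606 = \frac{442736595395}{23794204}$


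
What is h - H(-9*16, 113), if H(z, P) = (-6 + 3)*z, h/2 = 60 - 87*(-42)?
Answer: 6996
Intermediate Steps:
h = 7428 (h = 2*(60 - 87*(-42)) = 2*(60 + 3654) = 2*3714 = 7428)
H(z, P) = -3*z
h - H(-9*16, 113) = 7428 - (-3)*(-9*16) = 7428 - (-3)*(-144) = 7428 - 1*432 = 7428 - 432 = 6996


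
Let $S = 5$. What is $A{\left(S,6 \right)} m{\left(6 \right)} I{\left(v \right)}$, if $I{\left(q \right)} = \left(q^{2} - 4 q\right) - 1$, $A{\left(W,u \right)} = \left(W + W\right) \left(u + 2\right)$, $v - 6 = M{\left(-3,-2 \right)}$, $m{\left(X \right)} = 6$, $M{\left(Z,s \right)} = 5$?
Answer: $36480$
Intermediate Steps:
$v = 11$ ($v = 6 + 5 = 11$)
$A{\left(W,u \right)} = 2 W \left(2 + u\right)$
$I{\left(q \right)} = -1 + q^{2} - 4 q$
$A{\left(S,6 \right)} m{\left(6 \right)} I{\left(v \right)} = 2 \cdot 5 \left(2 + 6\right) 6 \left(-1 + 11^{2} - 44\right) = 2 \cdot 5 \cdot 8 \cdot 6 \left(-1 + 121 - 44\right) = 80 \cdot 6 \cdot 76 = 480 \cdot 76 = 36480$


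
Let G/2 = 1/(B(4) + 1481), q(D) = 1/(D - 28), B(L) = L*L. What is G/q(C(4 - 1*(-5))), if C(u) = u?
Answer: -38/1497 ≈ -0.025384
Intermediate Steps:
B(L) = L²
q(D) = 1/(-28 + D)
G = 2/1497 (G = 2/(4² + 1481) = 2/(16 + 1481) = 2/1497 ≈ 0.0013360)
G/q(C(4 - 1*(-5))) = 2/(1497*(1/(-28 + (4 - 1*(-5))))) = 2/(1497*(1/(-28 + (4 + 5)))) = 2/(1497*(1/(-28 + 9))) = 2/(1497*(1/(-19))) = 2/(1497*(-1/19)) = (2/1497)*(-19) = -38/1497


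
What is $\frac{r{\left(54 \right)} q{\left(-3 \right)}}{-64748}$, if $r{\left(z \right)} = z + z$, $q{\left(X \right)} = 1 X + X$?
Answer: $\frac{162}{16187} \approx 0.010008$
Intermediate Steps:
$q{\left(X \right)} = 2 X$ ($q{\left(X \right)} = X + X = 2 X$)
$r{\left(z \right)} = 2 z$
$\frac{r{\left(54 \right)} q{\left(-3 \right)}}{-64748} = \frac{2 \cdot 54 \cdot 2 \left(-3\right)}{-64748} = 108 \left(-6\right) \left(- \frac{1}{64748}\right) = \left(-648\right) \left(- \frac{1}{64748}\right) = \frac{162}{16187}$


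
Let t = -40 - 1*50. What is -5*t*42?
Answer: 18900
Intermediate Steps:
t = -90 (t = -40 - 50 = -90)
-5*t*42 = -5*(-90)*42 = 450*42 = 18900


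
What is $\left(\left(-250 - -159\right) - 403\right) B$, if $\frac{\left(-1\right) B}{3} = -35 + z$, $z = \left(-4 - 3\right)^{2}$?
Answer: $20748$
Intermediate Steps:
$z = 49$ ($z = \left(-7\right)^{2} = 49$)
$B = -42$ ($B = - 3 \left(-35 + 49\right) = \left(-3\right) 14 = -42$)
$\left(\left(-250 - -159\right) - 403\right) B = \left(\left(-250 - -159\right) - 403\right) \left(-42\right) = \left(\left(-250 + 159\right) - 403\right) \left(-42\right) = \left(-91 - 403\right) \left(-42\right) = \left(-494\right) \left(-42\right) = 20748$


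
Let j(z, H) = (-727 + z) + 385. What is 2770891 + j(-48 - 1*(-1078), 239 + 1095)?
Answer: 2771579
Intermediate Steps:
j(z, H) = -342 + z
2770891 + j(-48 - 1*(-1078), 239 + 1095) = 2770891 + (-342 + (-48 - 1*(-1078))) = 2770891 + (-342 + (-48 + 1078)) = 2770891 + (-342 + 1030) = 2770891 + 688 = 2771579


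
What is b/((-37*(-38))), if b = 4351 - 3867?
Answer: 242/703 ≈ 0.34424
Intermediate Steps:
b = 484
b/((-37*(-38))) = 484/((-37*(-38))) = 484/1406 = 484*(1/1406) = 242/703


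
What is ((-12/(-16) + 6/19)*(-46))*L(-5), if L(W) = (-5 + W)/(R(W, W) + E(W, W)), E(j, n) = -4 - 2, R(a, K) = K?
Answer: -9315/209 ≈ -44.569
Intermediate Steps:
E(j, n) = -6
L(W) = (-5 + W)/(-6 + W) (L(W) = (-5 + W)/(W - 6) = (-5 + W)/(-6 + W))
((-12/(-16) + 6/19)*(-46))*L(-5) = ((-12/(-16) + 6/19)*(-46))*((-5 - 5)/(-6 - 5)) = ((-12*(-1/16) + 6*(1/19))*(-46))*(-10/(-11)) = ((¾ + 6/19)*(-46))*(-1/11*(-10)) = ((81/76)*(-46))*(10/11) = -1863/38*10/11 = -9315/209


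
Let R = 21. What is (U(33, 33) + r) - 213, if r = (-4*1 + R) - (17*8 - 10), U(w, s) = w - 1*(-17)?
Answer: -272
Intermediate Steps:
U(w, s) = 17 + w (U(w, s) = w + 17 = 17 + w)
r = -109 (r = (-4*1 + 21) - (17*8 - 10) = (-4 + 21) - (136 - 10) = 17 - 1*126 = 17 - 126 = -109)
(U(33, 33) + r) - 213 = ((17 + 33) - 109) - 213 = (50 - 109) - 213 = -59 - 213 = -272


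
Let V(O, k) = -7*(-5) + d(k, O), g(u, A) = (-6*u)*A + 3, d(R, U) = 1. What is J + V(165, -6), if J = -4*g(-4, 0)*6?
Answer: -36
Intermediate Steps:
g(u, A) = 3 - 6*A*u (g(u, A) = -6*A*u + 3 = 3 - 6*A*u)
V(O, k) = 36 (V(O, k) = -7*(-5) + 1 = 35 + 1 = 36)
J = -72 (J = -4*(3 - 6*0*(-4))*6 = -4*(3 + 0)*6 = -4*3*6 = -12*6 = -72)
J + V(165, -6) = -72 + 36 = -36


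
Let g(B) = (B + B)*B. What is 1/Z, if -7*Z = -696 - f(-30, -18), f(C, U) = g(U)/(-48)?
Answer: 2/195 ≈ 0.010256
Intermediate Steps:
g(B) = 2*B² (g(B) = (2*B)*B = 2*B²)
f(C, U) = -U²/24 (f(C, U) = (2*U²)/(-48) = (2*U²)*(-1/48) = -U²/24)
Z = 195/2 (Z = -(-696 - (-1)*(-18)²/24)/7 = -(-696 - (-1)*324/24)/7 = -(-696 - 1*(-27/2))/7 = -(-696 + 27/2)/7 = -⅐*(-1365/2) = 195/2 ≈ 97.500)
1/Z = 1/(195/2) = 2/195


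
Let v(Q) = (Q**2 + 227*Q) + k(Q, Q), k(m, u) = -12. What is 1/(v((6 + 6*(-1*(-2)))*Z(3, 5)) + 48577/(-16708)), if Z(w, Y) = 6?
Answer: 16708/604246367 ≈ 2.7651e-5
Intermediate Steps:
v(Q) = -12 + Q**2 + 227*Q (v(Q) = (Q**2 + 227*Q) - 12 = -12 + Q**2 + 227*Q)
1/(v((6 + 6*(-1*(-2)))*Z(3, 5)) + 48577/(-16708)) = 1/((-12 + ((6 + 6*(-1*(-2)))*6)**2 + 227*((6 + 6*(-1*(-2)))*6)) + 48577/(-16708)) = 1/((-12 + ((6 + 6*2)*6)**2 + 227*((6 + 6*2)*6)) + 48577*(-1/16708)) = 1/((-12 + ((6 + 12)*6)**2 + 227*((6 + 12)*6)) - 48577/16708) = 1/((-12 + (18*6)**2 + 227*(18*6)) - 48577/16708) = 1/((-12 + 108**2 + 227*108) - 48577/16708) = 1/((-12 + 11664 + 24516) - 48577/16708) = 1/(36168 - 48577/16708) = 1/(604246367/16708) = 16708/604246367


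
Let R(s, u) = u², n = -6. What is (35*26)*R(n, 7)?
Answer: 44590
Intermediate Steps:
(35*26)*R(n, 7) = (35*26)*7² = 910*49 = 44590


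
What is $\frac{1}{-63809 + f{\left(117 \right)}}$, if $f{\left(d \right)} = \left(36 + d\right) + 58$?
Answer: $- \frac{1}{63598} \approx -1.5724 \cdot 10^{-5}$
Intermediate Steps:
$f{\left(d \right)} = 94 + d$
$\frac{1}{-63809 + f{\left(117 \right)}} = \frac{1}{-63809 + \left(94 + 117\right)} = \frac{1}{-63809 + 211} = \frac{1}{-63598} = - \frac{1}{63598}$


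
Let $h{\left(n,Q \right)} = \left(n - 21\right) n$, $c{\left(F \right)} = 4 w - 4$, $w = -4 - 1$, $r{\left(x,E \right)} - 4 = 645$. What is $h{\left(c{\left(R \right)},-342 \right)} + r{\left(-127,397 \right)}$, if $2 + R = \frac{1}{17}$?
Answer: $1729$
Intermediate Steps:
$R = - \frac{33}{17}$ ($R = -2 + \frac{1}{17} = - \frac{33}{17} \approx -1.9412$)
$r{\left(x,E \right)} = 649$ ($r{\left(x,E \right)} = 4 + 645 = 649$)
$w = -5$
$c{\left(F \right)} = -24$ ($c{\left(F \right)} = 4 \left(-5\right) - 4 = -20 - 4 = -24$)
$h{\left(n,Q \right)} = n \left(-21 + n\right)$ ($h{\left(n,Q \right)} = \left(n - 21\right) n = \left(-21 + n\right) n = n \left(-21 + n\right)$)
$h{\left(c{\left(R \right)},-342 \right)} + r{\left(-127,397 \right)} = - 24 \left(-21 - 24\right) + 649 = \left(-24\right) \left(-45\right) + 649 = 1080 + 649 = 1729$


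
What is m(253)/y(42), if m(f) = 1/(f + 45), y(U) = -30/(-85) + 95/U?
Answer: 357/278183 ≈ 0.0012833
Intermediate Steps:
y(U) = 6/17 + 95/U (y(U) = -30*(-1/85) + 95/U = 6/17 + 95/U)
m(f) = 1/(45 + f)
m(253)/y(42) = 1/((45 + 253)*(6/17 + 95/42)) = 1/(298*(6/17 + 95*(1/42))) = 1/(298*(6/17 + 95/42)) = 1/(298*(1867/714)) = (1/298)*(714/1867) = 357/278183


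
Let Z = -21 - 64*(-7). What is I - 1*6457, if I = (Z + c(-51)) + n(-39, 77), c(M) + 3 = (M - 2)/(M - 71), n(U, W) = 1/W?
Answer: -56669799/9394 ≈ -6032.6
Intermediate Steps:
c(M) = -3 + (-2 + M)/(-71 + M) (c(M) = -3 + (M - 2)/(M - 71) = -3 + (-2 + M)/(-71 + M))
Z = 427 (Z = -21 + 448 = 427)
I = 3987259/9394 (I = (427 + (211 - 2*(-51))/(-71 - 51)) + 1/77 = (427 + (211 + 102)/(-122)) + 1/77 = (427 - 1/122*313) + 1/77 = (427 - 313/122) + 1/77 = 51781/122 + 1/77 = 3987259/9394 ≈ 424.45)
I - 1*6457 = 3987259/9394 - 1*6457 = 3987259/9394 - 6457 = -56669799/9394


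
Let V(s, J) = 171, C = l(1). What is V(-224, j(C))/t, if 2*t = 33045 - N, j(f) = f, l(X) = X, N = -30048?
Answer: 114/21031 ≈ 0.0054206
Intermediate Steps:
C = 1
t = 63093/2 (t = (33045 - 1*(-30048))/2 = (33045 + 30048)/2 = (1/2)*63093 = 63093/2 ≈ 31547.)
V(-224, j(C))/t = 171/(63093/2) = 171*(2/63093) = 114/21031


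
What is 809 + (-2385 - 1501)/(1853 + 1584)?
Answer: 2776647/3437 ≈ 807.87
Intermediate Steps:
809 + (-2385 - 1501)/(1853 + 1584) = 809 - 3886/3437 = 2776647/3437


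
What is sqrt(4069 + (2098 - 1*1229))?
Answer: sqrt(4938) ≈ 70.271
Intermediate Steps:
sqrt(4069 + (2098 - 1*1229)) = sqrt(4069 + (2098 - 1229)) = sqrt(4069 + 869) = sqrt(4938)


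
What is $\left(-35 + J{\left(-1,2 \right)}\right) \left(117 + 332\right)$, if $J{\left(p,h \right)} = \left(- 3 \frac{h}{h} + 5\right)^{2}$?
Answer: $-13919$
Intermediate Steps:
$J{\left(p,h \right)} = 4$ ($J{\left(p,h \right)} = \left(\left(-3\right) 1 + 5\right)^{2} = \left(-3 + 5\right)^{2} = 2^{2} = 4$)
$\left(-35 + J{\left(-1,2 \right)}\right) \left(117 + 332\right) = \left(-35 + 4\right) \left(117 + 332\right) = \left(-31\right) 449 = -13919$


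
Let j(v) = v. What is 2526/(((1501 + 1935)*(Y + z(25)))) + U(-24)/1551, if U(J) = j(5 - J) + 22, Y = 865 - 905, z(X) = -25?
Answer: 1245419/57733390 ≈ 0.021572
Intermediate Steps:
Y = -40
U(J) = 27 - J (U(J) = (5 - J) + 22 = 27 - J)
2526/(((1501 + 1935)*(Y + z(25)))) + U(-24)/1551 = 2526/(((1501 + 1935)*(-40 - 25))) + (27 - 1*(-24))/1551 = 2526/((3436*(-65))) + (27 + 24)*(1/1551) = 2526/(-223340) + 51*(1/1551) = 2526*(-1/223340) + 17/517 = -1263/111670 + 17/517 = 1245419/57733390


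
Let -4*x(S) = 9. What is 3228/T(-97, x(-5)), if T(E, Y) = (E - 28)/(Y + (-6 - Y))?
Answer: 19368/125 ≈ 154.94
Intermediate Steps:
x(S) = -9/4 (x(S) = -¼*9 = -9/4)
T(E, Y) = 14/3 - E/6 (T(E, Y) = (-28 + E)/(-6) = (-28 + E)*(-⅙) = 14/3 - E/6)
3228/T(-97, x(-5)) = 3228/(14/3 - ⅙*(-97)) = 3228/(14/3 + 97/6) = 3228/(125/6) = 3228*(6/125) = 19368/125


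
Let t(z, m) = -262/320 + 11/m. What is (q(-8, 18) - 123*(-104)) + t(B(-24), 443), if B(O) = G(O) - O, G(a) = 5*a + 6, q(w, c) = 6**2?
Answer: 909192367/70880 ≈ 12827.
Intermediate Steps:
q(w, c) = 36
G(a) = 6 + 5*a
B(O) = 6 + 4*O (B(O) = (6 + 5*O) - O = 6 + 4*O)
t(z, m) = -131/160 + 11/m (t(z, m) = -262*1/320 + 11/m = -131/160 + 11/m)
(q(-8, 18) - 123*(-104)) + t(B(-24), 443) = (36 - 123*(-104)) + (-131/160 + 11/443) = (36 + 12792) + (-131/160 + 11*(1/443)) = 12828 + (-131/160 + 11/443) = 12828 - 56273/70880 = 909192367/70880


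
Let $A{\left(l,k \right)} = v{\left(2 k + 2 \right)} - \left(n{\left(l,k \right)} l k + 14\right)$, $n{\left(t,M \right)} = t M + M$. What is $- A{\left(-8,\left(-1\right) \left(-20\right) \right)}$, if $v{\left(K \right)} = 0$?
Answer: $22414$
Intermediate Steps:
$n{\left(t,M \right)} = M + M t$ ($n{\left(t,M \right)} = M t + M = M + M t$)
$A{\left(l,k \right)} = -14 - l k^{2} \left(1 + l\right)$ ($A{\left(l,k \right)} = 0 - \left(k \left(1 + l\right) l k + 14\right) = 0 - \left(k l \left(1 + l\right) k + 14\right) = 0 - \left(l k^{2} \left(1 + l\right) + 14\right) = 0 - \left(14 + l k^{2} \left(1 + l\right)\right) = -14 - l k^{2} \left(1 + l\right)$)
$- A{\left(-8,\left(-1\right) \left(-20\right) \right)} = - (-14 - - 8 \left(\left(-1\right) \left(-20\right)\right)^{2} \left(1 - 8\right)) = - (-14 - \left(-8\right) 20^{2} \left(-7\right)) = - (-14 - \left(-8\right) 400 \left(-7\right)) = - (-14 - 22400) = \left(-1\right) \left(-22414\right) = 22414$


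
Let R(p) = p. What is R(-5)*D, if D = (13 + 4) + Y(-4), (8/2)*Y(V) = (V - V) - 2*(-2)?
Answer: -90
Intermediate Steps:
Y(V) = 1 (Y(V) = ((V - V) - 2*(-2))/4 = (0 + 4)/4 = (¼)*4 = 1)
D = 18 (D = (13 + 4) + 1 = 17 + 1 = 18)
R(-5)*D = -5*18 = -90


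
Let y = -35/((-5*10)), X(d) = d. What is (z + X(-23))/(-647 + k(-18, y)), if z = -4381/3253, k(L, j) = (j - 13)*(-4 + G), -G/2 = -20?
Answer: 396000/17725597 ≈ 0.022341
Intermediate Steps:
G = 40 (G = -2*(-20) = 40)
y = 7/10 (y = -35/(-50) = -35*(-1/50) = 7/10 ≈ 0.70000)
k(L, j) = -468 + 36*j (k(L, j) = (j - 13)*(-4 + 40) = (-13 + j)*36 = -468 + 36*j)
z = -4381/3253 (z = -4381*1/3253 = -4381/3253 ≈ -1.3468)
(z + X(-23))/(-647 + k(-18, y)) = (-4381/3253 - 23)/(-647 + (-468 + 36*(7/10))) = -79200/(3253*(-647 + (-468 + 126/5))) = -79200/(3253*(-647 - 2214/5)) = -79200/(3253*(-5449/5)) = -79200/3253*(-5/5449) = 396000/17725597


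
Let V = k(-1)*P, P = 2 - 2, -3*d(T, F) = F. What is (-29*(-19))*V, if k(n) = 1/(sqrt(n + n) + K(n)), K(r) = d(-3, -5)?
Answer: 0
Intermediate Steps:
d(T, F) = -F/3
P = 0
K(r) = 5/3 (K(r) = -1/3*(-5) = 5/3)
k(n) = 1/(5/3 + sqrt(2)*sqrt(n)) (k(n) = 1/(sqrt(n + n) + 5/3) = 1/(sqrt(2*n) + 5/3) = 1/(sqrt(2)*sqrt(n) + 5/3) = 1/(5/3 + sqrt(2)*sqrt(n)))
V = 0 (V = (3/(5 + 3*sqrt(2)*sqrt(-1)))*0 = (3/(5 + 3*sqrt(2)*I))*0 = (3/(5 + 3*I*sqrt(2)))*0 = 0)
(-29*(-19))*V = -29*(-19)*0 = 551*0 = 0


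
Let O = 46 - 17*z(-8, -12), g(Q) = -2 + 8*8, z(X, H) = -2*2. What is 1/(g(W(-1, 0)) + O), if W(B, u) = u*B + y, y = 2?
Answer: 1/176 ≈ 0.0056818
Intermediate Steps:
z(X, H) = -4
W(B, u) = 2 + B*u (W(B, u) = u*B + 2 = B*u + 2 = 2 + B*u)
g(Q) = 62 (g(Q) = -2 + 64 = 62)
O = 114 (O = 46 - 17*(-4) = 46 + 68 = 114)
1/(g(W(-1, 0)) + O) = 1/(62 + 114) = 1/176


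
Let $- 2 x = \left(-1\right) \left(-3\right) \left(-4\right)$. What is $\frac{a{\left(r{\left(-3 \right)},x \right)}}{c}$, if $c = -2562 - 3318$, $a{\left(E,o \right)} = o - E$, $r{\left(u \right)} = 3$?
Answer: $- \frac{1}{1960} \approx -0.0005102$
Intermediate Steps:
$x = 6$ ($x = - \frac{\left(-1\right) \left(-3\right) \left(-4\right)}{2} = - \frac{3 \left(-4\right)}{2} = \left(- \frac{1}{2}\right) \left(-12\right) = 6$)
$c = -5880$
$\frac{a{\left(r{\left(-3 \right)},x \right)}}{c} = \frac{6 - 3}{-5880} = \left(6 - 3\right) \left(- \frac{1}{5880}\right) = 3 \left(- \frac{1}{5880}\right) = - \frac{1}{1960}$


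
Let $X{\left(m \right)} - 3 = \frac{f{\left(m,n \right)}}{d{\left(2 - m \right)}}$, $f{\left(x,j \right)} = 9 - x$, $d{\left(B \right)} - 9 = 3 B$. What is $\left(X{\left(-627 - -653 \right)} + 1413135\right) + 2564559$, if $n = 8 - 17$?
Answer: $\frac{250594928}{63} \approx 3.9777 \cdot 10^{6}$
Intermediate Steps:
$d{\left(B \right)} = 9 + 3 B$
$n = -9$ ($n = 8 - 17 = -9$)
$X{\left(m \right)} = 3 + \frac{9 - m}{15 - 3 m}$ ($X{\left(m \right)} = 3 + \frac{9 - m}{9 + 3 \left(2 - m\right)} = 3 + \frac{9 - m}{9 - \left(-6 + 3 m\right)} = 3 + \frac{9 - m}{15 - 3 m}$)
$\left(X{\left(-627 - -653 \right)} + 1413135\right) + 2564559 = \left(\frac{2 \left(-27 + 5 \left(-627 - -653\right)\right)}{3 \left(-5 - -26\right)} + 1413135\right) + 2564559 = \left(\frac{2 \left(-27 + 5 \left(-627 + 653\right)\right)}{3 \left(-5 + \left(-627 + 653\right)\right)} + 1413135\right) + 2564559 = \left(\frac{2 \left(-27 + 5 \cdot 26\right)}{3 \left(-5 + 26\right)} + 1413135\right) + 2564559 = \left(\frac{2 \left(-27 + 130\right)}{3 \cdot 21} + 1413135\right) + 2564559 = \left(\frac{2}{3} \cdot \frac{1}{21} \cdot 103 + 1413135\right) + 2564559 = \left(\frac{206}{63} + 1413135\right) + 2564559 = \frac{89027711}{63} + 2564559 = \frac{250594928}{63}$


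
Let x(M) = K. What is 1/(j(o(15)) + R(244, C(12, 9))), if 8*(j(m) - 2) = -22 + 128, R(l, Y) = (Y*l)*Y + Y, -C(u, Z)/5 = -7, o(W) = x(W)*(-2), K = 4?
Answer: 4/1195801 ≈ 3.3450e-6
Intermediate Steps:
x(M) = 4
o(W) = -8 (o(W) = 4*(-2) = -8)
C(u, Z) = 35 (C(u, Z) = -5*(-7) = 35)
R(l, Y) = Y + l*Y² (R(l, Y) = l*Y² + Y = Y + l*Y²)
j(m) = 61/4 (j(m) = 2 + (-22 + 128)/8 = 2 + (⅛)*106 = 2 + 53/4 = 61/4)
1/(j(o(15)) + R(244, C(12, 9))) = 1/(61/4 + 35*(1 + 35*244)) = 1/(61/4 + 35*(1 + 8540)) = 1/(61/4 + 35*8541) = 1/(61/4 + 298935) = 1/(1195801/4) = 4/1195801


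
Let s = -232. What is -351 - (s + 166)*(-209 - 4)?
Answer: -14409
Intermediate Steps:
-351 - (s + 166)*(-209 - 4) = -351 - (-232 + 166)*(-209 - 4) = -351 - (-66)*(-213) = -351 - 1*14058 = -351 - 14058 = -14409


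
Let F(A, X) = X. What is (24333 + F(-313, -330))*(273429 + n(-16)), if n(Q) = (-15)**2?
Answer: 6568516962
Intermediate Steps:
n(Q) = 225
(24333 + F(-313, -330))*(273429 + n(-16)) = (24333 - 330)*(273429 + 225) = 24003*273654 = 6568516962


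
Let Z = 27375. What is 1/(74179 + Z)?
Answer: 1/101554 ≈ 9.8470e-6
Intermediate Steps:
1/(74179 + Z) = 1/(74179 + 27375) = 1/101554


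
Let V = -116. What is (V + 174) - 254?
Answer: -196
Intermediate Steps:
(V + 174) - 254 = (-116 + 174) - 254 = 58 - 254 = -196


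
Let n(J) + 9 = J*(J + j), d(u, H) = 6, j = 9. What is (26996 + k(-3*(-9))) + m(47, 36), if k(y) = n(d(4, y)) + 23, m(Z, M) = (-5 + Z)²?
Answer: 28864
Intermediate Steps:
n(J) = -9 + J*(9 + J) (n(J) = -9 + J*(J + 9) = -9 + J*(9 + J))
k(y) = 104 (k(y) = (-9 + 6² + 9*6) + 23 = (-9 + 36 + 54) + 23 = 81 + 23 = 104)
(26996 + k(-3*(-9))) + m(47, 36) = (26996 + 104) + (-5 + 47)² = 27100 + 42² = 27100 + 1764 = 28864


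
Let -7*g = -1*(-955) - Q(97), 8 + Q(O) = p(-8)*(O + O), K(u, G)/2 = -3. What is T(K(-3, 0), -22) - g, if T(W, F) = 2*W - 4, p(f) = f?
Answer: 2403/7 ≈ 343.29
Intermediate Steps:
K(u, G) = -6 (K(u, G) = 2*(-3) = -6)
T(W, F) = -4 + 2*W
Q(O) = -8 - 16*O (Q(O) = -8 - 8*(O + O) = -8 - 16*O)
g = -2515/7 (g = -(-1*(-955) - (-8 - 16*97))/7 = -(955 - (-8 - 1552))/7 = -(955 - 1*(-1560))/7 = -(955 + 1560)/7 = -⅐*2515 = -2515/7 ≈ -359.29)
T(K(-3, 0), -22) - g = (-4 + 2*(-6)) - 1*(-2515/7) = (-4 - 12) + 2515/7 = -16 + 2515/7 = 2403/7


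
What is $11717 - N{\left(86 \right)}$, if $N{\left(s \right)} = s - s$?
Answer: $11717$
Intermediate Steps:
$N{\left(s \right)} = 0$
$11717 - N{\left(86 \right)} = 11717 - 0 = 11717 + 0 = 11717$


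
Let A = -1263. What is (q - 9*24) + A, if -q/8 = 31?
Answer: -1727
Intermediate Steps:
q = -248 (q = -8*31 = -248)
(q - 9*24) + A = (-248 - 9*24) - 1263 = (-248 - 216) - 1263 = -464 - 1263 = -1727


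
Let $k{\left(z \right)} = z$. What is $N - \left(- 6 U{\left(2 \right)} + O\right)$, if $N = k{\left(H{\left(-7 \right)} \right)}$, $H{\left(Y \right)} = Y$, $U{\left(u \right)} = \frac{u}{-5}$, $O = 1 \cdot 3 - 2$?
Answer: $- \frac{52}{5} \approx -10.4$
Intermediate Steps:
$O = 1$ ($O = 3 - 2 = 1$)
$U{\left(u \right)} = - \frac{u}{5}$ ($U{\left(u \right)} = u \left(- \frac{1}{5}\right) = - \frac{u}{5}$)
$N = -7$
$N - \left(- 6 U{\left(2 \right)} + O\right) = -7 - \left(- 6 \left(\left(- \frac{1}{5}\right) 2\right) + 1\right) = -7 - \left(\left(-6\right) \left(- \frac{2}{5}\right) + 1\right) = -7 - \left(\frac{12}{5} + 1\right) = -7 - \frac{17}{5} = - \frac{52}{5}$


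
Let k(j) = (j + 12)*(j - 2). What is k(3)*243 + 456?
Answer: 4101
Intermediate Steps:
k(j) = (-2 + j)*(12 + j) (k(j) = (12 + j)*(-2 + j) = (-2 + j)*(12 + j))
k(3)*243 + 456 = (-24 + 3² + 10*3)*243 + 456 = (-24 + 9 + 30)*243 + 456 = 15*243 + 456 = 3645 + 456 = 4101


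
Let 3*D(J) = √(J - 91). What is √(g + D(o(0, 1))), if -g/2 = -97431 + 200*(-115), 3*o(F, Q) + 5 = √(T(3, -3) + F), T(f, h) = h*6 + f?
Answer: √(2167758 + √3*√(-278 + I*√15))/3 ≈ 490.78 + 0.0032692*I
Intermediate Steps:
T(f, h) = f + 6*h (T(f, h) = 6*h + f = f + 6*h)
o(F, Q) = -5/3 + √(-15 + F)/3 (o(F, Q) = -5/3 + √((3 + 6*(-3)) + F)/3 = -5/3 + √((3 - 18) + F)/3 = -5/3 + √(-15 + F)/3)
g = 240862 (g = -2*(-97431 + 200*(-115)) = -2*(-97431 - 23000) = -2*(-120431) = 240862)
D(J) = √(-91 + J)/3 (D(J) = √(J - 91)/3 = √(-91 + J)/3)
√(g + D(o(0, 1))) = √(240862 + √(-91 + (-5/3 + √(-15 + 0)/3))/3) = √(240862 + √(-91 + (-5/3 + √(-15)/3))/3) = √(240862 + √(-91 + (-5/3 + (I*√15)/3))/3) = √(240862 + √(-91 + (-5/3 + I*√15/3))/3) = √(240862 + √(-278/3 + I*√15/3)/3)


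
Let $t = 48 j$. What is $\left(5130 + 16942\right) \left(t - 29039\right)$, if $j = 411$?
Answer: $-205512392$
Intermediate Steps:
$t = 19728$ ($t = 48 \cdot 411 = 19728$)
$\left(5130 + 16942\right) \left(t - 29039\right) = \left(5130 + 16942\right) \left(19728 - 29039\right) = 22072 \left(-9311\right) = -205512392$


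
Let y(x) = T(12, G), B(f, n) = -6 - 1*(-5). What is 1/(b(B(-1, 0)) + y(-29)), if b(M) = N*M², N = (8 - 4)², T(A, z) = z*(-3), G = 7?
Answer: -⅕ ≈ -0.20000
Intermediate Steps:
B(f, n) = -1 (B(f, n) = -6 + 5 = -1)
T(A, z) = -3*z
y(x) = -21 (y(x) = -3*7 = -21)
N = 16 (N = 4² = 16)
b(M) = 16*M²
1/(b(B(-1, 0)) + y(-29)) = 1/(16*(-1)² - 21) = 1/(16*1 - 21) = 1/(16 - 21) = 1/(-5) = -⅕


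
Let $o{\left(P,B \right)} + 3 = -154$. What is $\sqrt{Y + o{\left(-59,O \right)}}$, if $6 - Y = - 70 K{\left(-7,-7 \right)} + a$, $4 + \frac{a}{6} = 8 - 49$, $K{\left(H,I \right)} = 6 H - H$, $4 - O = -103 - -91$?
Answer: $3 i \sqrt{259} \approx 48.28 i$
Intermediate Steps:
$O = 16$ ($O = 4 - \left(-103 - -91\right) = 4 - \left(-103 + 91\right) = 4 - -12 = 4 + 12 = 16$)
$K{\left(H,I \right)} = 5 H$
$a = -270$ ($a = -24 + 6 \left(8 - 49\right) = -24 + 6 \left(-41\right) = -24 - 246 = -270$)
$o{\left(P,B \right)} = -157$ ($o{\left(P,B \right)} = -3 - 154 = -157$)
$Y = -2174$ ($Y = 6 - \left(- 70 \cdot 5 \left(-7\right) - 270\right) = 6 - \left(\left(-70\right) \left(-35\right) - 270\right) = 6 - \left(2450 - 270\right) = 6 - 2180 = -2174$)
$\sqrt{Y + o{\left(-59,O \right)}} = \sqrt{-2174 - 157} = \sqrt{-2331} = 3 i \sqrt{259}$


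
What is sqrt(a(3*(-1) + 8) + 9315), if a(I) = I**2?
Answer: 2*sqrt(2335) ≈ 96.644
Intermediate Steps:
sqrt(a(3*(-1) + 8) + 9315) = sqrt((3*(-1) + 8)**2 + 9315) = sqrt((-3 + 8)**2 + 9315) = sqrt(5**2 + 9315) = sqrt(25 + 9315) = sqrt(9340) = 2*sqrt(2335)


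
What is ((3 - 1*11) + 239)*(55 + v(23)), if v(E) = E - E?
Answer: 12705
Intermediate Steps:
v(E) = 0
((3 - 1*11) + 239)*(55 + v(23)) = ((3 - 1*11) + 239)*(55 + 0) = ((3 - 11) + 239)*55 = (-8 + 239)*55 = 231*55 = 12705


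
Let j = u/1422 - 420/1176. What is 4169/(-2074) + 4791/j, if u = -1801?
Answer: -49487819407/16759994 ≈ -2952.7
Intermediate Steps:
j = -8081/4977 (j = -1801/1422 - 420/1176 = -1801*1/1422 - 420*1/1176 = -1801/1422 - 5/14 = -8081/4977 ≈ -1.6237)
4169/(-2074) + 4791/j = 4169/(-2074) + 4791/(-8081/4977) = 4169*(-1/2074) + 4791*(-4977/8081) = -4169/2074 - 23844807/8081 = -49487819407/16759994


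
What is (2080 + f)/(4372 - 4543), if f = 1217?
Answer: -1099/57 ≈ -19.281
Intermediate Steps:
(2080 + f)/(4372 - 4543) = (2080 + 1217)/(4372 - 4543) = 3297/(-171) = 3297*(-1/171) = -1099/57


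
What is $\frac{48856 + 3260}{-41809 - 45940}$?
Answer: $- \frac{52116}{87749} \approx -0.59392$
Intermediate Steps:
$\frac{48856 + 3260}{-41809 - 45940} = \frac{52116}{-87749} = 52116 \left(- \frac{1}{87749}\right) = - \frac{52116}{87749}$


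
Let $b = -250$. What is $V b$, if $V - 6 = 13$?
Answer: $-4750$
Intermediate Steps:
$V = 19$ ($V = 6 + 13 = 19$)
$V b = 19 \left(-250\right) = -4750$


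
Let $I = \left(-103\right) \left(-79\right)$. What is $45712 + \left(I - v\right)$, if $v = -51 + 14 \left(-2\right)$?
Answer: $53928$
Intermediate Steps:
$v = -79$ ($v = -51 - 28 = -79$)
$I = 8137$
$45712 + \left(I - v\right) = 45712 + \left(8137 - -79\right) = 45712 + \left(8137 + 79\right) = 45712 + 8216 = 53928$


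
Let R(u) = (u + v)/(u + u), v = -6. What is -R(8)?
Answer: -⅛ ≈ -0.12500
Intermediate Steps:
R(u) = (-6 + u)/(2*u) (R(u) = (u - 6)/(u + u) = (-6 + u)/((2*u)) = (-6 + u)*(1/(2*u)) = (-6 + u)/(2*u))
-R(8) = -(-6 + 8)/(2*8) = -2/(2*8) = -1*⅛ = -⅛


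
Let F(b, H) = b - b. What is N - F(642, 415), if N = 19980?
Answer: 19980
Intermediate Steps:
F(b, H) = 0
N - F(642, 415) = 19980 - 1*0 = 19980 + 0 = 19980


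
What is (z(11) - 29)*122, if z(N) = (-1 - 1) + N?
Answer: -2440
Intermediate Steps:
z(N) = -2 + N
(z(11) - 29)*122 = ((-2 + 11) - 29)*122 = (9 - 29)*122 = -20*122 = -2440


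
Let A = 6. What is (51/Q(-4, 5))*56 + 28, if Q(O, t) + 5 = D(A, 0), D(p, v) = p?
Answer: 2884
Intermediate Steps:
Q(O, t) = 1 (Q(O, t) = -5 + 6 = 1)
(51/Q(-4, 5))*56 + 28 = (51/1)*56 + 28 = (51*1)*56 + 28 = 51*56 + 28 = 2856 + 28 = 2884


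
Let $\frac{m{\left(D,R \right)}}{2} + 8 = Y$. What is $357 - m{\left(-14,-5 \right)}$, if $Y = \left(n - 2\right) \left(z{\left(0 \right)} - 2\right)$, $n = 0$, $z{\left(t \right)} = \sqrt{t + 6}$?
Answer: $365 + 4 \sqrt{6} \approx 374.8$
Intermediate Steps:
$z{\left(t \right)} = \sqrt{6 + t}$
$Y = 4 - 2 \sqrt{6}$ ($Y = \left(0 - 2\right) \left(\sqrt{6 + 0} - 2\right) = - 2 \left(\sqrt{6} - 2\right) = - 2 \left(-2 + \sqrt{6}\right) = 4 - 2 \sqrt{6} \approx -0.89898$)
$m{\left(D,R \right)} = -8 - 4 \sqrt{6}$ ($m{\left(D,R \right)} = -16 + 2 \left(4 - 2 \sqrt{6}\right) = -16 + \left(8 - 4 \sqrt{6}\right) = -8 - 4 \sqrt{6}$)
$357 - m{\left(-14,-5 \right)} = 357 - \left(-8 - 4 \sqrt{6}\right) = 357 + \left(8 + 4 \sqrt{6}\right) = 365 + 4 \sqrt{6}$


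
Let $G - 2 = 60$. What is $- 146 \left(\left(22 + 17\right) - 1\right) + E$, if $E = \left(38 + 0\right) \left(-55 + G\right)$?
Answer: $-5282$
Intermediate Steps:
$G = 62$ ($G = 2 + 60 = 62$)
$E = 266$ ($E = \left(38 + 0\right) \left(-55 + 62\right) = 38 \cdot 7 = 266$)
$- 146 \left(\left(22 + 17\right) - 1\right) + E = - 146 \left(\left(22 + 17\right) - 1\right) + 266 = - 146 \left(39 - 1\right) + 266 = \left(-146\right) 38 + 266 = -5548 + 266 = -5282$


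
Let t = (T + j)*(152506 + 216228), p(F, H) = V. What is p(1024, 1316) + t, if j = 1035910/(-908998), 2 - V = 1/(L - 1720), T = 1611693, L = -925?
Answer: 714420331577404912569/1202149855 ≈ 5.9429e+11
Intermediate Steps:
V = 5291/2645 (V = 2 - 1/(-925 - 1720) = 2 - 1/(-2645) = 2 - 1*(-1/2645) = 2 + 1/2645 = 5291/2645 ≈ 2.0004)
j = -517955/454499 (j = 1035910*(-1/908998) = -517955/454499 ≈ -1.1396)
p(F, H) = 5291/2645
t = 270102204754253368/454499 (t = (1611693 - 517955/454499)*(152506 + 216228) = (732512338852/454499)*368734 = 270102204754253368/454499 ≈ 5.9429e+11)
p(1024, 1316) + t = 5291/2645 + 270102204754253368/454499 = 714420331577404912569/1202149855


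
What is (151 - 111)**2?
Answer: 1600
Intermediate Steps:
(151 - 111)**2 = 40**2 = 1600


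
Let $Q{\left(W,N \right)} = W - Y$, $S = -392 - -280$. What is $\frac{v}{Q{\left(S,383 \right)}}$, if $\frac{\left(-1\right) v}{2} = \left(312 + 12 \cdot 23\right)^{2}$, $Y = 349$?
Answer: $\frac{691488}{461} \approx 1500.0$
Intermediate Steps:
$v = -691488$ ($v = - 2 \left(312 + 12 \cdot 23\right)^{2} = - 2 \left(312 + 276\right)^{2} = - 2 \cdot 588^{2} = \left(-2\right) 345744 = -691488$)
$S = -112$ ($S = -392 + 280 = -112$)
$Q{\left(W,N \right)} = -349 + W$ ($Q{\left(W,N \right)} = W - 349 = -349 + W$)
$\frac{v}{Q{\left(S,383 \right)}} = - \frac{691488}{-349 - 112} = - \frac{691488}{-461} = \left(-691488\right) \left(- \frac{1}{461}\right) = \frac{691488}{461}$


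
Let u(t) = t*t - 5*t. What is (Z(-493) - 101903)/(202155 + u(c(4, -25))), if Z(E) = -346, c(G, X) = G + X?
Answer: -34083/67567 ≈ -0.50443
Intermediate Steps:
u(t) = t² - 5*t
(Z(-493) - 101903)/(202155 + u(c(4, -25))) = (-346 - 101903)/(202155 + (4 - 25)*(-5 + (4 - 25))) = -102249/(202155 - 21*(-5 - 21)) = -102249/(202155 - 21*(-26)) = -102249/(202155 + 546) = -102249/202701 = -102249*1/202701 = -34083/67567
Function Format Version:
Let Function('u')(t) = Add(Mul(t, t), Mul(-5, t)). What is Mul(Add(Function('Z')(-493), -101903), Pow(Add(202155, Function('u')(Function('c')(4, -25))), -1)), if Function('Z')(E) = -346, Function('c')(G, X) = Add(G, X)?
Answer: Rational(-34083, 67567) ≈ -0.50443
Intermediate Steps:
Function('u')(t) = Add(Pow(t, 2), Mul(-5, t))
Mul(Add(Function('Z')(-493), -101903), Pow(Add(202155, Function('u')(Function('c')(4, -25))), -1)) = Mul(Add(-346, -101903), Pow(Add(202155, Mul(Add(4, -25), Add(-5, Add(4, -25)))), -1)) = Mul(-102249, Pow(Add(202155, Mul(-21, Add(-5, -21))), -1)) = Mul(-102249, Pow(Add(202155, Mul(-21, -26)), -1)) = Mul(-102249, Pow(Add(202155, 546), -1)) = Mul(-102249, Pow(202701, -1)) = Mul(-102249, Rational(1, 202701)) = Rational(-34083, 67567)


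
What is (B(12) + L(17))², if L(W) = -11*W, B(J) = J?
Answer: 30625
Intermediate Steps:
(B(12) + L(17))² = (12 - 11*17)² = (12 - 187)² = (-175)² = 30625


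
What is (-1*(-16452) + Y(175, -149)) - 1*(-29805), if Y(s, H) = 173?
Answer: 46430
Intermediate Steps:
(-1*(-16452) + Y(175, -149)) - 1*(-29805) = (-1*(-16452) + 173) - 1*(-29805) = (16452 + 173) + 29805 = 16625 + 29805 = 46430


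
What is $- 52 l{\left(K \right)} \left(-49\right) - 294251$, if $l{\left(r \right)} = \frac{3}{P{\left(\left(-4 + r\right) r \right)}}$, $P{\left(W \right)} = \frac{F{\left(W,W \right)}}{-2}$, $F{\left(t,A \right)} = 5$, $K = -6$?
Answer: $- \frac{1486543}{5} \approx -2.9731 \cdot 10^{5}$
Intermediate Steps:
$P{\left(W \right)} = - \frac{5}{2}$ ($P{\left(W \right)} = \frac{5}{-2} = 5 \left(- \frac{1}{2}\right) = - \frac{5}{2}$)
$l{\left(r \right)} = - \frac{6}{5}$ ($l{\left(r \right)} = \frac{3}{- \frac{5}{2}} = 3 \left(- \frac{2}{5}\right) = - \frac{6}{5}$)
$- 52 l{\left(K \right)} \left(-49\right) - 294251 = \left(-52\right) \left(- \frac{6}{5}\right) \left(-49\right) - 294251 = \frac{312}{5} \left(-49\right) - 294251 = - \frac{15288}{5} - 294251 = - \frac{1486543}{5}$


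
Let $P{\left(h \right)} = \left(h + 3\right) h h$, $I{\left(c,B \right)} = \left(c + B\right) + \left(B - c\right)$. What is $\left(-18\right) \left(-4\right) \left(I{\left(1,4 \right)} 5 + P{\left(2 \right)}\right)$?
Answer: $4320$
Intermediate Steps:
$I{\left(c,B \right)} = 2 B$ ($I{\left(c,B \right)} = \left(B + c\right) + \left(B - c\right) = 2 B$)
$P{\left(h \right)} = h^{2} \left(3 + h\right)$ ($P{\left(h \right)} = \left(3 + h\right) h h = h \left(3 + h\right) h = h^{2} \left(3 + h\right)$)
$\left(-18\right) \left(-4\right) \left(I{\left(1,4 \right)} 5 + P{\left(2 \right)}\right) = \left(-18\right) \left(-4\right) \left(2 \cdot 4 \cdot 5 + 2^{2} \left(3 + 2\right)\right) = 72 \left(8 \cdot 5 + 4 \cdot 5\right) = 72 \left(40 + 20\right) = 72 \cdot 60 = 4320$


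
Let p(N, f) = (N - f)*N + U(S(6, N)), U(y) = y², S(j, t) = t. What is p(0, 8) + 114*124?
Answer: 14136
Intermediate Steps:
p(N, f) = N² + N*(N - f) (p(N, f) = (N - f)*N + N² = N*(N - f) + N² = N² + N*(N - f))
p(0, 8) + 114*124 = 0*(-1*8 + 2*0) + 114*124 = 0*(-8 + 0) + 14136 = 0*(-8) + 14136 = 0 + 14136 = 14136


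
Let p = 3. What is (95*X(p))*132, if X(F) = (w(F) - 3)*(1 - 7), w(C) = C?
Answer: 0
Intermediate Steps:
X(F) = 18 - 6*F (X(F) = (F - 3)*(1 - 7) = (-3 + F)*(-6) = 18 - 6*F)
(95*X(p))*132 = (95*(18 - 6*3))*132 = (95*(18 - 18))*132 = (95*0)*132 = 0*132 = 0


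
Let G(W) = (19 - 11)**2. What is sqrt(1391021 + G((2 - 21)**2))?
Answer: 3*sqrt(154565) ≈ 1179.4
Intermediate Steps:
G(W) = 64 (G(W) = 8**2 = 64)
sqrt(1391021 + G((2 - 21)**2)) = sqrt(1391021 + 64) = sqrt(1391085) = 3*sqrt(154565)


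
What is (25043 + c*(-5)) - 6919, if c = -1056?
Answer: 23404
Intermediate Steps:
(25043 + c*(-5)) - 6919 = (25043 - 1056*(-5)) - 6919 = (25043 + 5280) - 6919 = 30323 - 6919 = 23404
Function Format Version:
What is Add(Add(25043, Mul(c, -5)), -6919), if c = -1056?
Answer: 23404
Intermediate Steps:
Add(Add(25043, Mul(c, -5)), -6919) = Add(Add(25043, Mul(-1056, -5)), -6919) = Add(Add(25043, 5280), -6919) = Add(30323, -6919) = 23404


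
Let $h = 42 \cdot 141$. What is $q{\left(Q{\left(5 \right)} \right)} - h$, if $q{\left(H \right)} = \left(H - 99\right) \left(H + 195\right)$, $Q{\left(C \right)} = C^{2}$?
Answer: $-22202$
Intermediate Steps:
$q{\left(H \right)} = \left(-99 + H\right) \left(195 + H\right)$
$h = 5922$
$q{\left(Q{\left(5 \right)} \right)} - h = \left(-19305 + \left(5^{2}\right)^{2} + 96 \cdot 5^{2}\right) - 5922 = \left(-19305 + 25^{2} + 96 \cdot 25\right) - 5922 = \left(-19305 + 625 + 2400\right) - 5922 = -16280 - 5922 = -22202$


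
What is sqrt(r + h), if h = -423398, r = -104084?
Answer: I*sqrt(527482) ≈ 726.28*I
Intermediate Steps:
sqrt(r + h) = sqrt(-104084 - 423398) = sqrt(-527482) = I*sqrt(527482)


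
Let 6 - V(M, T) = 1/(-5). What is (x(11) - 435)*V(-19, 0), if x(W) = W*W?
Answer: -9734/5 ≈ -1946.8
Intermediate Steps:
V(M, T) = 31/5 (V(M, T) = 6 - 1/(-5) = 6 - 1*(-1/5) = 6 + 1/5 = 31/5)
x(W) = W**2
(x(11) - 435)*V(-19, 0) = (11**2 - 435)*(31/5) = (121 - 435)*(31/5) = -314*31/5 = -9734/5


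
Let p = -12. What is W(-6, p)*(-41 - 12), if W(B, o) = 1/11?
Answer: -53/11 ≈ -4.8182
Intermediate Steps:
W(B, o) = 1/11
W(-6, p)*(-41 - 12) = (-41 - 12)/11 = (1/11)*(-53) = -53/11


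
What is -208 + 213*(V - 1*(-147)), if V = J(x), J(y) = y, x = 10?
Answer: 33233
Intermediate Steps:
V = 10
-208 + 213*(V - 1*(-147)) = -208 + 213*(10 - 1*(-147)) = -208 + 213*(10 + 147) = -208 + 213*157 = -208 + 33441 = 33233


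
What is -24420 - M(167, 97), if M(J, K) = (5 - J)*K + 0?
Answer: -8706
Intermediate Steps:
M(J, K) = K*(5 - J) (M(J, K) = K*(5 - J) + 0 = K*(5 - J))
-24420 - M(167, 97) = -24420 - 97*(5 - 1*167) = -24420 - 97*(5 - 167) = -24420 - 97*(-162) = -24420 - 1*(-15714) = -24420 + 15714 = -8706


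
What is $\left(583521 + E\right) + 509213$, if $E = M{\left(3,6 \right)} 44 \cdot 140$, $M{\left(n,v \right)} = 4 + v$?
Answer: $1154334$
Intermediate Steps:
$E = 61600$ ($E = \left(4 + 6\right) 44 \cdot 140 = 10 \cdot 44 \cdot 140 = 440 \cdot 140 = 61600$)
$\left(583521 + E\right) + 509213 = \left(583521 + 61600\right) + 509213 = 645121 + 509213 = 1154334$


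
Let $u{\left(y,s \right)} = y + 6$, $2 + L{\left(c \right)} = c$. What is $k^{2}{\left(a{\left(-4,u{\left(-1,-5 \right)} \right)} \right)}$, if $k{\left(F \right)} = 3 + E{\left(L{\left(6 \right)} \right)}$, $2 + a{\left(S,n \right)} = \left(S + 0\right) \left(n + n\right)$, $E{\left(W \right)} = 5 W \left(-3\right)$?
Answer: $3249$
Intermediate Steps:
$L{\left(c \right)} = -2 + c$
$E{\left(W \right)} = - 15 W$
$u{\left(y,s \right)} = 6 + y$
$a{\left(S,n \right)} = -2 + 2 S n$ ($a{\left(S,n \right)} = -2 + \left(S + 0\right) \left(n + n\right) = -2 + S 2 n = -2 + 2 S n$)
$k{\left(F \right)} = -57$ ($k{\left(F \right)} = 3 - 15 \left(-2 + 6\right) = 3 - 60 = -57$)
$k^{2}{\left(a{\left(-4,u{\left(-1,-5 \right)} \right)} \right)} = \left(-57\right)^{2} = 3249$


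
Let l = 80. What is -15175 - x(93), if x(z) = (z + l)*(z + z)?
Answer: -47353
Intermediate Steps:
x(z) = 2*z*(80 + z) (x(z) = (z + 80)*(z + z) = (80 + z)*(2*z) = 2*z*(80 + z))
-15175 - x(93) = -15175 - 2*93*(80 + 93) = -15175 - 2*93*173 = -15175 - 1*32178 = -15175 - 32178 = -47353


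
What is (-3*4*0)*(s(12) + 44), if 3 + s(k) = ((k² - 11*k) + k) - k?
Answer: 0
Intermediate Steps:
s(k) = -3 + k² - 11*k (s(k) = -3 + (((k² - 11*k) + k) - k) = -3 + ((k² - 10*k) - k) = -3 + (k² - 11*k) = -3 + k² - 11*k)
(-3*4*0)*(s(12) + 44) = (-3*4*0)*((-3 + 12² - 11*12) + 44) = (-12*0)*((-3 + 144 - 132) + 44) = 0*(9 + 44) = 0*53 = 0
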